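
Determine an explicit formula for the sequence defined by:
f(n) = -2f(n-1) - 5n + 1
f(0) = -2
First-order linear with linear forcing.
Homogeneous solution: f_h(n) = A·(-2)^n.
Try particular f_p(n) = pn + q. Substituting:
  pn + q = -2(p(n-1) + q) - 5n + 1.
Matching the n-coefficient: p = -2p - 5 ⇒ p = - \frac{5}{3}.
Matching constants: q = 2p - 2q + 1 ⇒ q = - \frac{7}{9}.
General: f(n) = A·(-2)^n - \frac{5 n}{3} - \frac{7}{9}.
Apply f(0) = -2: A - \frac{7}{9} = -2 ⇒ A = - \frac{11}{9}.
So f(n) = - \frac{11 \left(-2\right)^{n}}{9} - \frac{5 n}{3} - \frac{7}{9}.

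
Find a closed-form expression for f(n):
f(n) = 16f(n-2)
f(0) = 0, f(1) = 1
Characteristic equation: x² - 16 = 0, which factors as (x - (4))(x - (-4)) = 0.
Roots r₁ = 4, r₂ = -4 (distinct).
General solution: f(n) = A·(4)^n + B·(-4)^n.
From f(0) = 0: A + B = 0.
From f(1) = 1: 4A - 4B = 1.
Solving: A = \frac{1}{8}, B = - \frac{1}{8}.
So f(n) = - \frac{\left(-4\right)^{n}}{8} + \frac{4^{n}}{8}.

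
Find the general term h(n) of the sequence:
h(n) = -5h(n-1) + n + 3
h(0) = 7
First-order linear with linear forcing.
Homogeneous solution: h_h(n) = A·(-5)^n.
Try particular h_p(n) = pn + q. Substituting:
  pn + q = -5(p(n-1) + q) + n + 3.
Matching the n-coefficient: p = -5p + 1 ⇒ p = \frac{1}{6}.
Matching constants: q = 5p - 5q + 3 ⇒ q = \frac{23}{36}.
General: h(n) = A·(-5)^n + \frac{n}{6} + \frac{23}{36}.
Apply h(0) = 7: A + \frac{23}{36} = 7 ⇒ A = \frac{229}{36}.
So h(n) = \frac{229 \left(-5\right)^{n}}{36} + \frac{n}{6} + \frac{23}{36}.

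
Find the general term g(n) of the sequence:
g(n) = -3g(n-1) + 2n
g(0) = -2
First-order linear with linear forcing.
Homogeneous solution: g_h(n) = A·(-3)^n.
Try particular g_p(n) = pn + q. Substituting:
  pn + q = -3(p(n-1) + q) + 2n.
Matching the n-coefficient: p = -3p + 2 ⇒ p = \frac{1}{2}.
Matching constants: q = 3p - 3q ⇒ q = \frac{3}{8}.
General: g(n) = A·(-3)^n + \frac{n}{2} + \frac{3}{8}.
Apply g(0) = -2: A + \frac{3}{8} = -2 ⇒ A = - \frac{19}{8}.
So g(n) = - \frac{19 \left(-3\right)^{n}}{8} + \frac{n}{2} + \frac{3}{8}.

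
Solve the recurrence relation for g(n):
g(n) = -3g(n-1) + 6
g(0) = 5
First-order linear non-homogeneous.
Homogeneous solution: g_h(n) = A·(-3)^n.
Try constant particular solution g_p = K: K = -3K + 6 ⇒ K = \frac{3}{2}.
General: g(n) = A·(-3)^n + \frac{3}{2}.
Apply g(0) = 5: A + \frac{3}{2} = 5 ⇒ A = \frac{7}{2}.
So g(n) = \frac{7 \left(-3\right)^{n}}{2} + \frac{3}{2}.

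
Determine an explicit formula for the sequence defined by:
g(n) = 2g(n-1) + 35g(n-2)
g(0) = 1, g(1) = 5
Characteristic equation: x² - 2x - 35 = 0, which factors as (x - (-5))(x - (7)) = 0.
Roots r₁ = -5, r₂ = 7 (distinct).
General solution: g(n) = A·(-5)^n + B·(7)^n.
From g(0) = 1: A + B = 1.
From g(1) = 5: -5A + 7B = 5.
Solving: A = \frac{1}{6}, B = \frac{5}{6}.
So g(n) = \frac{\left(-5\right)^{n}}{6} + \frac{5 \cdot 7^{n}}{6}.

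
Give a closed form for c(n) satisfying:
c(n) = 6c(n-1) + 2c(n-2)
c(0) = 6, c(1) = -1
Characteristic equation: x² - 6x - 2 = 0.
Discriminant Δ = (6)² + 4·(2) = 44.
Roots r₁,₂ = (6 ± √44)/2, so r₁ = 3 + \sqrt{11}, r₂ = 3 - \sqrt{11}.
General solution: c(n) = A·r₁^n + B·r₂^n.
From the initial conditions, A + B = 6 and r₁A + r₂B = -1.
Since r₁ - r₂ = √44: A = (-1 - (6)r₂)/√44 = 3 - \frac{19 \sqrt{11}}{22}, and B = 6 - A = \frac{19 \sqrt{11}}{22} + 3.
So c(n) = \left(3 - \frac{19 \sqrt{11}}{22}\right)\left(3 + \sqrt{11}\right)^n + \left(\frac{19 \sqrt{11}}{22} + 3\right)\left(3 - \sqrt{11}\right)^n.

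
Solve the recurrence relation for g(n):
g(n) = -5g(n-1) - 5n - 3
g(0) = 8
First-order linear with linear forcing.
Homogeneous solution: g_h(n) = A·(-5)^n.
Try particular g_p(n) = pn + q. Substituting:
  pn + q = -5(p(n-1) + q) - 5n - 3.
Matching the n-coefficient: p = -5p - 5 ⇒ p = - \frac{5}{6}.
Matching constants: q = 5p - 5q - 3 ⇒ q = - \frac{43}{36}.
General: g(n) = A·(-5)^n - \frac{5 n}{6} - \frac{43}{36}.
Apply g(0) = 8: A - \frac{43}{36} = 8 ⇒ A = \frac{331}{36}.
So g(n) = \frac{331 \left(-5\right)^{n}}{36} - \frac{5 n}{6} - \frac{43}{36}.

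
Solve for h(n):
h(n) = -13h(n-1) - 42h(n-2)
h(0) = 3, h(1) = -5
Characteristic equation: x² + 13x + 42 = 0, which factors as (x - (-7))(x - (-6)) = 0.
Roots r₁ = -7, r₂ = -6 (distinct).
General solution: h(n) = A·(-7)^n + B·(-6)^n.
From h(0) = 3: A + B = 3.
From h(1) = -5: -7A - 6B = -5.
Solving: A = -13, B = 16.
So h(n) = 16 \left(-6\right)^{n} - 13 \left(-7\right)^{n}.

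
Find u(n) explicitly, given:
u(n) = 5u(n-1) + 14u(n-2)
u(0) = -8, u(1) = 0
Characteristic equation: x² - 5x - 14 = 0, which factors as (x - (7))(x - (-2)) = 0.
Roots r₁ = 7, r₂ = -2 (distinct).
General solution: u(n) = A·(7)^n + B·(-2)^n.
From u(0) = -8: A + B = -8.
From u(1) = 0: 7A - 2B = 0.
Solving: A = - \frac{16}{9}, B = - \frac{56}{9}.
So u(n) = - \frac{56 \left(-2\right)^{n}}{9} - \frac{16 \cdot 7^{n}}{9}.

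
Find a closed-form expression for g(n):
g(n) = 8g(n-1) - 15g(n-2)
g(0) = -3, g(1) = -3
Characteristic equation: x² - 8x + 15 = 0, which factors as (x - (5))(x - (3)) = 0.
Roots r₁ = 5, r₂ = 3 (distinct).
General solution: g(n) = A·(5)^n + B·(3)^n.
From g(0) = -3: A + B = -3.
From g(1) = -3: 5A + 3B = -3.
Solving: A = 3, B = -6.
So g(n) = - 6 \cdot 3^{n} + 3 \cdot 5^{n}.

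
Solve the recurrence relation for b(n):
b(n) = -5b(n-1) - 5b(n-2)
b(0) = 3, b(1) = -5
Characteristic equation: x² + 5x + 5 = 0.
Discriminant Δ = (-5)² + 4·(-5) = 5.
Roots r₁,₂ = (-5 ± √5)/2, so r₁ = - \frac{5}{2} + \frac{\sqrt{5}}{2}, r₂ = - \frac{5}{2} - \frac{\sqrt{5}}{2}.
General solution: b(n) = A·r₁^n + B·r₂^n.
From the initial conditions, A + B = 3 and r₁A + r₂B = -5.
Since r₁ - r₂ = √5: A = (-5 - (3)r₂)/√5 = \frac{\sqrt{5}}{2} + \frac{3}{2}, and B = 3 - A = \frac{3}{2} - \frac{\sqrt{5}}{2}.
So b(n) = \left(\frac{\sqrt{5}}{2} + \frac{3}{2}\right)\left(- \frac{5}{2} + \frac{\sqrt{5}}{2}\right)^n + \left(\frac{3}{2} - \frac{\sqrt{5}}{2}\right)\left(- \frac{5}{2} - \frac{\sqrt{5}}{2}\right)^n.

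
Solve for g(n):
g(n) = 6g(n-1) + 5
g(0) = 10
First-order linear non-homogeneous.
Homogeneous solution: g_h(n) = A·(6)^n.
Try constant particular solution g_p = K: K = 6K + 5 ⇒ K = -1.
General: g(n) = A·(6)^n - 1.
Apply g(0) = 10: A - 1 = 10 ⇒ A = 11.
So g(n) = 11 \cdot 6^{n} - 1.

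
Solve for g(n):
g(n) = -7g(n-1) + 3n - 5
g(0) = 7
First-order linear with linear forcing.
Homogeneous solution: g_h(n) = A·(-7)^n.
Try particular g_p(n) = pn + q. Substituting:
  pn + q = -7(p(n-1) + q) + 3n - 5.
Matching the n-coefficient: p = -7p + 3 ⇒ p = \frac{3}{8}.
Matching constants: q = 7p - 7q - 5 ⇒ q = - \frac{19}{64}.
General: g(n) = A·(-7)^n + \frac{3 n}{8} - \frac{19}{64}.
Apply g(0) = 7: A - \frac{19}{64} = 7 ⇒ A = \frac{467}{64}.
So g(n) = \frac{467 \left(-7\right)^{n}}{64} + \frac{3 n}{8} - \frac{19}{64}.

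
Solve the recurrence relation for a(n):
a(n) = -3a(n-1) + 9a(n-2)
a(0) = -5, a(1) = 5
Characteristic equation: x² + 3x - 9 = 0.
Discriminant Δ = (-3)² + 4·(9) = 45.
Roots r₁,₂ = (-3 ± √45)/2, so r₁ = - \frac{3}{2} + \frac{3 \sqrt{5}}{2}, r₂ = - \frac{3 \sqrt{5}}{2} - \frac{3}{2}.
General solution: a(n) = A·r₁^n + B·r₂^n.
From the initial conditions, A + B = -5 and r₁A + r₂B = 5.
Since r₁ - r₂ = √45: A = (5 - (-5)r₂)/√45 = - \frac{5}{2} - \frac{\sqrt{5}}{6}, and B = -5 - A = - \frac{5}{2} + \frac{\sqrt{5}}{6}.
So a(n) = \left(- \frac{5}{2} - \frac{\sqrt{5}}{6}\right)\left(- \frac{3}{2} + \frac{3 \sqrt{5}}{2}\right)^n + \left(- \frac{5}{2} + \frac{\sqrt{5}}{6}\right)\left(- \frac{3 \sqrt{5}}{2} - \frac{3}{2}\right)^n.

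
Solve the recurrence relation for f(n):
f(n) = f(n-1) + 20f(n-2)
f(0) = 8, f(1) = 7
Characteristic equation: x² - x - 20 = 0, which factors as (x - (-4))(x - (5)) = 0.
Roots r₁ = -4, r₂ = 5 (distinct).
General solution: f(n) = A·(-4)^n + B·(5)^n.
From f(0) = 8: A + B = 8.
From f(1) = 7: -4A + 5B = 7.
Solving: A = \frac{11}{3}, B = \frac{13}{3}.
So f(n) = \frac{11 \left(-4\right)^{n}}{3} + \frac{13 \cdot 5^{n}}{3}.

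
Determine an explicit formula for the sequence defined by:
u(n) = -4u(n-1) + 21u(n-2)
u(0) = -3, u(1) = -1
Characteristic equation: x² + 4x - 21 = 0, which factors as (x - (3))(x - (-7)) = 0.
Roots r₁ = 3, r₂ = -7 (distinct).
General solution: u(n) = A·(3)^n + B·(-7)^n.
From u(0) = -3: A + B = -3.
From u(1) = -1: 3A - 7B = -1.
Solving: A = - \frac{11}{5}, B = - \frac{4}{5}.
So u(n) = - \frac{4 \left(-7\right)^{n}}{5} - \frac{11 \cdot 3^{n}}{5}.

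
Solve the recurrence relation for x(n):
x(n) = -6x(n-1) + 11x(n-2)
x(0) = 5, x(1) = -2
Characteristic equation: x² + 6x - 11 = 0.
Discriminant Δ = (-6)² + 4·(11) = 80.
Roots r₁,₂ = (-6 ± √80)/2, so r₁ = -3 + 2 \sqrt{5}, r₂ = - 2 \sqrt{5} - 3.
General solution: x(n) = A·r₁^n + B·r₂^n.
From the initial conditions, A + B = 5 and r₁A + r₂B = -2.
Since r₁ - r₂ = √80: A = (-2 - (5)r₂)/√80 = \frac{13 \sqrt{5}}{20} + \frac{5}{2}, and B = 5 - A = \frac{5}{2} - \frac{13 \sqrt{5}}{20}.
So x(n) = \left(\frac{13 \sqrt{5}}{20} + \frac{5}{2}\right)\left(-3 + 2 \sqrt{5}\right)^n + \left(\frac{5}{2} - \frac{13 \sqrt{5}}{20}\right)\left(- 2 \sqrt{5} - 3\right)^n.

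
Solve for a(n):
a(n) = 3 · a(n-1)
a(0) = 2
Pure geometric recurrence with ratio 3.
By induction a(n) = a(0) · (3)^n = 2 \cdot 3^{n}.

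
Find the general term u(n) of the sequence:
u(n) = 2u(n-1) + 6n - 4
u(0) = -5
First-order linear with linear forcing.
Homogeneous solution: u_h(n) = A·(2)^n.
Try particular u_p(n) = pn + q. Substituting:
  pn + q = 2(p(n-1) + q) + 6n - 4.
Matching the n-coefficient: p = 2p + 6 ⇒ p = -6.
Matching constants: q = -2p + 2q - 4 ⇒ q = -8.
General: u(n) = A·(2)^n - 6 n - 8.
Apply u(0) = -5: A - 8 = -5 ⇒ A = 3.
So u(n) = 3 \cdot 2^{n} - 6 n - 8.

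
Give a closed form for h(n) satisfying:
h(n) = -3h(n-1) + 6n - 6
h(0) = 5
First-order linear with linear forcing.
Homogeneous solution: h_h(n) = A·(-3)^n.
Try particular h_p(n) = pn + q. Substituting:
  pn + q = -3(p(n-1) + q) + 6n - 6.
Matching the n-coefficient: p = -3p + 6 ⇒ p = \frac{3}{2}.
Matching constants: q = 3p - 3q - 6 ⇒ q = - \frac{3}{8}.
General: h(n) = A·(-3)^n + \frac{3 n}{2} - \frac{3}{8}.
Apply h(0) = 5: A - \frac{3}{8} = 5 ⇒ A = \frac{43}{8}.
So h(n) = \frac{43 \left(-3\right)^{n}}{8} + \frac{3 n}{2} - \frac{3}{8}.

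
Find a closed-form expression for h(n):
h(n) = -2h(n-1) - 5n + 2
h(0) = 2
First-order linear with linear forcing.
Homogeneous solution: h_h(n) = A·(-2)^n.
Try particular h_p(n) = pn + q. Substituting:
  pn + q = -2(p(n-1) + q) - 5n + 2.
Matching the n-coefficient: p = -2p - 5 ⇒ p = - \frac{5}{3}.
Matching constants: q = 2p - 2q + 2 ⇒ q = - \frac{4}{9}.
General: h(n) = A·(-2)^n - \frac{5 n}{3} - \frac{4}{9}.
Apply h(0) = 2: A - \frac{4}{9} = 2 ⇒ A = \frac{22}{9}.
So h(n) = \frac{22 \left(-2\right)^{n}}{9} - \frac{5 n}{3} - \frac{4}{9}.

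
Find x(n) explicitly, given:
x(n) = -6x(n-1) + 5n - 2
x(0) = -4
First-order linear with linear forcing.
Homogeneous solution: x_h(n) = A·(-6)^n.
Try particular x_p(n) = pn + q. Substituting:
  pn + q = -6(p(n-1) + q) + 5n - 2.
Matching the n-coefficient: p = -6p + 5 ⇒ p = \frac{5}{7}.
Matching constants: q = 6p - 6q - 2 ⇒ q = \frac{16}{49}.
General: x(n) = A·(-6)^n + \frac{5 n}{7} + \frac{16}{49}.
Apply x(0) = -4: A + \frac{16}{49} = -4 ⇒ A = - \frac{212}{49}.
So x(n) = - \frac{212 \left(-6\right)^{n}}{49} + \frac{5 n}{7} + \frac{16}{49}.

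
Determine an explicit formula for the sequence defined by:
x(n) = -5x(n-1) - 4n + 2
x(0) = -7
First-order linear with linear forcing.
Homogeneous solution: x_h(n) = A·(-5)^n.
Try particular x_p(n) = pn + q. Substituting:
  pn + q = -5(p(n-1) + q) - 4n + 2.
Matching the n-coefficient: p = -5p - 4 ⇒ p = - \frac{2}{3}.
Matching constants: q = 5p - 5q + 2 ⇒ q = - \frac{2}{9}.
General: x(n) = A·(-5)^n - \frac{2 n}{3} - \frac{2}{9}.
Apply x(0) = -7: A - \frac{2}{9} = -7 ⇒ A = - \frac{61}{9}.
So x(n) = - \frac{61 \left(-5\right)^{n}}{9} - \frac{2 n}{3} - \frac{2}{9}.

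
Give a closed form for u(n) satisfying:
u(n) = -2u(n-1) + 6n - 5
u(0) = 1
First-order linear with linear forcing.
Homogeneous solution: u_h(n) = A·(-2)^n.
Try particular u_p(n) = pn + q. Substituting:
  pn + q = -2(p(n-1) + q) + 6n - 5.
Matching the n-coefficient: p = -2p + 6 ⇒ p = 2.
Matching constants: q = 2p - 2q - 5 ⇒ q = - \frac{1}{3}.
General: u(n) = A·(-2)^n + 2 n - \frac{1}{3}.
Apply u(0) = 1: A - \frac{1}{3} = 1 ⇒ A = \frac{4}{3}.
So u(n) = \frac{4 \left(-2\right)^{n}}{3} + 2 n - \frac{1}{3}.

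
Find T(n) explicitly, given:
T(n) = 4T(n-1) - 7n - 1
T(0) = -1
First-order linear with linear forcing.
Homogeneous solution: T_h(n) = A·(4)^n.
Try particular T_p(n) = pn + q. Substituting:
  pn + q = 4(p(n-1) + q) - 7n - 1.
Matching the n-coefficient: p = 4p - 7 ⇒ p = \frac{7}{3}.
Matching constants: q = -4p + 4q - 1 ⇒ q = \frac{31}{9}.
General: T(n) = A·(4)^n + \frac{7 n}{3} + \frac{31}{9}.
Apply T(0) = -1: A + \frac{31}{9} = -1 ⇒ A = - \frac{40}{9}.
So T(n) = - \frac{40 \cdot 4^{n}}{9} + \frac{7 n}{3} + \frac{31}{9}.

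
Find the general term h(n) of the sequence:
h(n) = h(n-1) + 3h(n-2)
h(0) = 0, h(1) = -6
Characteristic equation: x² - x - 3 = 0.
Discriminant Δ = (1)² + 4·(3) = 13.
Roots r₁,₂ = (1 ± √13)/2, so r₁ = \frac{1}{2} + \frac{\sqrt{13}}{2}, r₂ = \frac{1}{2} - \frac{\sqrt{13}}{2}.
General solution: h(n) = A·r₁^n + B·r₂^n.
From the initial conditions, A + B = 0 and r₁A + r₂B = -6.
Since r₁ - r₂ = √13: A = (-6 - (0)r₂)/√13 = - \frac{6 \sqrt{13}}{13}, and B = 0 - A = \frac{6 \sqrt{13}}{13}.
So h(n) = \left(- \frac{6 \sqrt{13}}{13}\right)\left(\frac{1}{2} + \frac{\sqrt{13}}{2}\right)^n + \left(\frac{6 \sqrt{13}}{13}\right)\left(\frac{1}{2} - \frac{\sqrt{13}}{2}\right)^n.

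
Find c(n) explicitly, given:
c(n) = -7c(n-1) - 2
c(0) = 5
First-order linear non-homogeneous.
Homogeneous solution: c_h(n) = A·(-7)^n.
Try constant particular solution c_p = K: K = -7K - 2 ⇒ K = - \frac{1}{4}.
General: c(n) = A·(-7)^n - \frac{1}{4}.
Apply c(0) = 5: A - \frac{1}{4} = 5 ⇒ A = \frac{21}{4}.
So c(n) = \frac{21 \left(-7\right)^{n}}{4} - \frac{1}{4}.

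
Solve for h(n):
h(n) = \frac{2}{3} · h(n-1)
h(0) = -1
Pure geometric recurrence with ratio \frac{2}{3}.
By induction h(n) = h(0) · (\frac{2}{3})^n = - \left(\frac{2}{3}\right)^{n}.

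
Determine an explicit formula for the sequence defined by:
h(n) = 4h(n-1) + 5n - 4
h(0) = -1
First-order linear with linear forcing.
Homogeneous solution: h_h(n) = A·(4)^n.
Try particular h_p(n) = pn + q. Substituting:
  pn + q = 4(p(n-1) + q) + 5n - 4.
Matching the n-coefficient: p = 4p + 5 ⇒ p = - \frac{5}{3}.
Matching constants: q = -4p + 4q - 4 ⇒ q = - \frac{8}{9}.
General: h(n) = A·(4)^n - \frac{5 n}{3} - \frac{8}{9}.
Apply h(0) = -1: A - \frac{8}{9} = -1 ⇒ A = - \frac{1}{9}.
So h(n) = - \frac{4^{n}}{9} - \frac{5 n}{3} - \frac{8}{9}.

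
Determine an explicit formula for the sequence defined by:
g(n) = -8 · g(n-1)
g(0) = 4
Pure geometric recurrence with ratio -8.
By induction g(n) = g(0) · (-8)^n = 4 \left(-8\right)^{n}.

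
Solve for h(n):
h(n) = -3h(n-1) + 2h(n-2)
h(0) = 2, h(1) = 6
Characteristic equation: x² + 3x - 2 = 0.
Discriminant Δ = (-3)² + 4·(2) = 17.
Roots r₁,₂ = (-3 ± √17)/2, so r₁ = - \frac{3}{2} + \frac{\sqrt{17}}{2}, r₂ = - \frac{\sqrt{17}}{2} - \frac{3}{2}.
General solution: h(n) = A·r₁^n + B·r₂^n.
From the initial conditions, A + B = 2 and r₁A + r₂B = 6.
Since r₁ - r₂ = √17: A = (6 - (2)r₂)/√17 = 1 + \frac{9 \sqrt{17}}{17}, and B = 2 - A = 1 - \frac{9 \sqrt{17}}{17}.
So h(n) = \left(1 + \frac{9 \sqrt{17}}{17}\right)\left(- \frac{3}{2} + \frac{\sqrt{17}}{2}\right)^n + \left(1 - \frac{9 \sqrt{17}}{17}\right)\left(- \frac{\sqrt{17}}{2} - \frac{3}{2}\right)^n.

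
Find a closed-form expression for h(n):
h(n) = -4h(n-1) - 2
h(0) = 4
First-order linear non-homogeneous.
Homogeneous solution: h_h(n) = A·(-4)^n.
Try constant particular solution h_p = K: K = -4K - 2 ⇒ K = - \frac{2}{5}.
General: h(n) = A·(-4)^n - \frac{2}{5}.
Apply h(0) = 4: A - \frac{2}{5} = 4 ⇒ A = \frac{22}{5}.
So h(n) = \frac{22 \left(-4\right)^{n}}{5} - \frac{2}{5}.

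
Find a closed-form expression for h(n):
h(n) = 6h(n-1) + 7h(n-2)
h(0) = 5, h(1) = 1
Characteristic equation: x² - 6x - 7 = 0, which factors as (x - (7))(x - (-1)) = 0.
Roots r₁ = 7, r₂ = -1 (distinct).
General solution: h(n) = A·(7)^n + B·(-1)^n.
From h(0) = 5: A + B = 5.
From h(1) = 1: 7A - B = 1.
Solving: A = \frac{3}{4}, B = \frac{17}{4}.
So h(n) = \frac{17 \left(-1\right)^{n}}{4} + \frac{3 \cdot 7^{n}}{4}.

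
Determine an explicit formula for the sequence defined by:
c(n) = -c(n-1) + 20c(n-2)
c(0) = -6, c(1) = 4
Characteristic equation: x² + x - 20 = 0, which factors as (x - (-5))(x - (4)) = 0.
Roots r₁ = -5, r₂ = 4 (distinct).
General solution: c(n) = A·(-5)^n + B·(4)^n.
From c(0) = -6: A + B = -6.
From c(1) = 4: -5A + 4B = 4.
Solving: A = - \frac{28}{9}, B = - \frac{26}{9}.
So c(n) = - \frac{28 \left(-5\right)^{n}}{9} - \frac{26 \cdot 4^{n}}{9}.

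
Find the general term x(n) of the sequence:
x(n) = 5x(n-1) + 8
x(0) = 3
First-order linear non-homogeneous.
Homogeneous solution: x_h(n) = A·(5)^n.
Try constant particular solution x_p = K: K = 5K + 8 ⇒ K = -2.
General: x(n) = A·(5)^n - 2.
Apply x(0) = 3: A - 2 = 3 ⇒ A = 5.
So x(n) = 5 \cdot 5^{n} - 2.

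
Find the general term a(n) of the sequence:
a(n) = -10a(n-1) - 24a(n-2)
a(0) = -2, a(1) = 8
Characteristic equation: x² + 10x + 24 = 0, which factors as (x - (-6))(x - (-4)) = 0.
Roots r₁ = -6, r₂ = -4 (distinct).
General solution: a(n) = A·(-6)^n + B·(-4)^n.
From a(0) = -2: A + B = -2.
From a(1) = 8: -6A - 4B = 8.
Solving: A = 0, B = -2.
So a(n) = - 2 \left(-4\right)^{n}.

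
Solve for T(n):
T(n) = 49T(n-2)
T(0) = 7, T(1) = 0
Characteristic equation: x² - 49 = 0, which factors as (x - (-7))(x - (7)) = 0.
Roots r₁ = -7, r₂ = 7 (distinct).
General solution: T(n) = A·(-7)^n + B·(7)^n.
From T(0) = 7: A + B = 7.
From T(1) = 0: -7A + 7B = 0.
Solving: A = \frac{7}{2}, B = \frac{7}{2}.
So T(n) = \frac{7 \left(-7\right)^{n}}{2} + \frac{7 \cdot 7^{n}}{2}.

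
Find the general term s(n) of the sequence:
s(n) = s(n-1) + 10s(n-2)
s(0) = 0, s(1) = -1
Characteristic equation: x² - x - 10 = 0.
Discriminant Δ = (1)² + 4·(10) = 41.
Roots r₁,₂ = (1 ± √41)/2, so r₁ = \frac{1}{2} + \frac{\sqrt{41}}{2}, r₂ = \frac{1}{2} - \frac{\sqrt{41}}{2}.
General solution: s(n) = A·r₁^n + B·r₂^n.
From the initial conditions, A + B = 0 and r₁A + r₂B = -1.
Since r₁ - r₂ = √41: A = (-1 - (0)r₂)/√41 = - \frac{\sqrt{41}}{41}, and B = 0 - A = \frac{\sqrt{41}}{41}.
So s(n) = \left(- \frac{\sqrt{41}}{41}\right)\left(\frac{1}{2} + \frac{\sqrt{41}}{2}\right)^n + \left(\frac{\sqrt{41}}{41}\right)\left(\frac{1}{2} - \frac{\sqrt{41}}{2}\right)^n.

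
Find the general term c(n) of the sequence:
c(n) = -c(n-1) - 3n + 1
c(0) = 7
First-order linear with linear forcing.
Homogeneous solution: c_h(n) = A·(-1)^n.
Try particular c_p(n) = pn + q. Substituting:
  pn + q = -(p(n-1) + q) - 3n + 1.
Matching the n-coefficient: p = -p - 3 ⇒ p = - \frac{3}{2}.
Matching constants: q = p - q + 1 ⇒ q = - \frac{1}{4}.
General: c(n) = A·(-1)^n - \frac{3 n}{2} - \frac{1}{4}.
Apply c(0) = 7: A - \frac{1}{4} = 7 ⇒ A = \frac{29}{4}.
So c(n) = \frac{29 \left(-1\right)^{n}}{4} - \frac{3 n}{2} - \frac{1}{4}.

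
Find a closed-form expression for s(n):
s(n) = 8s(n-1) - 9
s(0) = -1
First-order linear non-homogeneous.
Homogeneous solution: s_h(n) = A·(8)^n.
Try constant particular solution s_p = K: K = 8K - 9 ⇒ K = \frac{9}{7}.
General: s(n) = A·(8)^n + \frac{9}{7}.
Apply s(0) = -1: A + \frac{9}{7} = -1 ⇒ A = - \frac{16}{7}.
So s(n) = \frac{9}{7} - \frac{16 \cdot 8^{n}}{7}.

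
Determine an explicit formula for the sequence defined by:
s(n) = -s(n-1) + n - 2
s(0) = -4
First-order linear with linear forcing.
Homogeneous solution: s_h(n) = A·(-1)^n.
Try particular s_p(n) = pn + q. Substituting:
  pn + q = -(p(n-1) + q) + n - 2.
Matching the n-coefficient: p = -p + 1 ⇒ p = \frac{1}{2}.
Matching constants: q = p - q - 2 ⇒ q = - \frac{3}{4}.
General: s(n) = A·(-1)^n + \frac{n}{2} - \frac{3}{4}.
Apply s(0) = -4: A - \frac{3}{4} = -4 ⇒ A = - \frac{13}{4}.
So s(n) = - \frac{13 \left(-1\right)^{n}}{4} + \frac{n}{2} - \frac{3}{4}.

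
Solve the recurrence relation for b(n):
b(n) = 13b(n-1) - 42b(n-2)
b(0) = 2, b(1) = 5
Characteristic equation: x² - 13x + 42 = 0, which factors as (x - (6))(x - (7)) = 0.
Roots r₁ = 6, r₂ = 7 (distinct).
General solution: b(n) = A·(6)^n + B·(7)^n.
From b(0) = 2: A + B = 2.
From b(1) = 5: 6A + 7B = 5.
Solving: A = 9, B = -7.
So b(n) = 9 \cdot 6^{n} - 7 \cdot 7^{n}.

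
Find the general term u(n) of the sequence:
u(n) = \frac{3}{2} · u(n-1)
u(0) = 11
Pure geometric recurrence with ratio \frac{3}{2}.
By induction u(n) = u(0) · (\frac{3}{2})^n = 11 \left(\frac{3}{2}\right)^{n}.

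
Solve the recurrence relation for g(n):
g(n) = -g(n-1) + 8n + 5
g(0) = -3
First-order linear with linear forcing.
Homogeneous solution: g_h(n) = A·(-1)^n.
Try particular g_p(n) = pn + q. Substituting:
  pn + q = -(p(n-1) + q) + 8n + 5.
Matching the n-coefficient: p = -p + 8 ⇒ p = 4.
Matching constants: q = p - q + 5 ⇒ q = \frac{9}{2}.
General: g(n) = A·(-1)^n + 4 n + \frac{9}{2}.
Apply g(0) = -3: A + \frac{9}{2} = -3 ⇒ A = - \frac{15}{2}.
So g(n) = - \frac{15 \left(-1\right)^{n}}{2} + 4 n + \frac{9}{2}.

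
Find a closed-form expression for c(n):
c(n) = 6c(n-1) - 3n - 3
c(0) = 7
First-order linear with linear forcing.
Homogeneous solution: c_h(n) = A·(6)^n.
Try particular c_p(n) = pn + q. Substituting:
  pn + q = 6(p(n-1) + q) - 3n - 3.
Matching the n-coefficient: p = 6p - 3 ⇒ p = \frac{3}{5}.
Matching constants: q = -6p + 6q - 3 ⇒ q = \frac{33}{25}.
General: c(n) = A·(6)^n + \frac{3 n}{5} + \frac{33}{25}.
Apply c(0) = 7: A + \frac{33}{25} = 7 ⇒ A = \frac{142}{25}.
So c(n) = \frac{142 \cdot 6^{n}}{25} + \frac{3 n}{5} + \frac{33}{25}.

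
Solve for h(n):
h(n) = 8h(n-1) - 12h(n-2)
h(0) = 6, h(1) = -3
Characteristic equation: x² - 8x + 12 = 0, which factors as (x - (6))(x - (2)) = 0.
Roots r₁ = 6, r₂ = 2 (distinct).
General solution: h(n) = A·(6)^n + B·(2)^n.
From h(0) = 6: A + B = 6.
From h(1) = -3: 6A + 2B = -3.
Solving: A = - \frac{15}{4}, B = \frac{39}{4}.
So h(n) = \frac{39 \cdot 2^{n}}{4} - \frac{15 \cdot 6^{n}}{4}.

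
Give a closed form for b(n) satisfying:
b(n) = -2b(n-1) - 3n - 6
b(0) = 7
First-order linear with linear forcing.
Homogeneous solution: b_h(n) = A·(-2)^n.
Try particular b_p(n) = pn + q. Substituting:
  pn + q = -2(p(n-1) + q) - 3n - 6.
Matching the n-coefficient: p = -2p - 3 ⇒ p = -1.
Matching constants: q = 2p - 2q - 6 ⇒ q = - \frac{8}{3}.
General: b(n) = A·(-2)^n - n - \frac{8}{3}.
Apply b(0) = 7: A - \frac{8}{3} = 7 ⇒ A = \frac{29}{3}.
So b(n) = \frac{29 \left(-2\right)^{n}}{3} - n - \frac{8}{3}.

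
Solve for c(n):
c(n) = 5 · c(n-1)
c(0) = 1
Pure geometric recurrence with ratio 5.
By induction c(n) = c(0) · (5)^n = 5^{n}.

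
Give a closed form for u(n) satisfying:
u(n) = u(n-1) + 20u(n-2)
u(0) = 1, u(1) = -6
Characteristic equation: x² - x - 20 = 0, which factors as (x - (5))(x - (-4)) = 0.
Roots r₁ = 5, r₂ = -4 (distinct).
General solution: u(n) = A·(5)^n + B·(-4)^n.
From u(0) = 1: A + B = 1.
From u(1) = -6: 5A - 4B = -6.
Solving: A = - \frac{2}{9}, B = \frac{11}{9}.
So u(n) = \frac{11 \left(-4\right)^{n}}{9} - \frac{2 \cdot 5^{n}}{9}.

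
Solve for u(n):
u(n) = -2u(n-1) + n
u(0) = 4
First-order linear with linear forcing.
Homogeneous solution: u_h(n) = A·(-2)^n.
Try particular u_p(n) = pn + q. Substituting:
  pn + q = -2(p(n-1) + q) + n.
Matching the n-coefficient: p = -2p + 1 ⇒ p = \frac{1}{3}.
Matching constants: q = 2p - 2q ⇒ q = \frac{2}{9}.
General: u(n) = A·(-2)^n + \frac{n}{3} + \frac{2}{9}.
Apply u(0) = 4: A + \frac{2}{9} = 4 ⇒ A = \frac{34}{9}.
So u(n) = \frac{34 \left(-2\right)^{n}}{9} + \frac{n}{3} + \frac{2}{9}.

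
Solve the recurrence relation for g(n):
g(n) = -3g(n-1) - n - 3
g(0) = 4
First-order linear with linear forcing.
Homogeneous solution: g_h(n) = A·(-3)^n.
Try particular g_p(n) = pn + q. Substituting:
  pn + q = -3(p(n-1) + q) - n - 3.
Matching the n-coefficient: p = -3p - 1 ⇒ p = - \frac{1}{4}.
Matching constants: q = 3p - 3q - 3 ⇒ q = - \frac{15}{16}.
General: g(n) = A·(-3)^n - \frac{n}{4} - \frac{15}{16}.
Apply g(0) = 4: A - \frac{15}{16} = 4 ⇒ A = \frac{79}{16}.
So g(n) = \frac{79 \left(-3\right)^{n}}{16} - \frac{n}{4} - \frac{15}{16}.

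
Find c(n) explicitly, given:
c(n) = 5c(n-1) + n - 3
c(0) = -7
First-order linear with linear forcing.
Homogeneous solution: c_h(n) = A·(5)^n.
Try particular c_p(n) = pn + q. Substituting:
  pn + q = 5(p(n-1) + q) + n - 3.
Matching the n-coefficient: p = 5p + 1 ⇒ p = - \frac{1}{4}.
Matching constants: q = -5p + 5q - 3 ⇒ q = \frac{7}{16}.
General: c(n) = A·(5)^n - \frac{n}{4} + \frac{7}{16}.
Apply c(0) = -7: A + \frac{7}{16} = -7 ⇒ A = - \frac{119}{16}.
So c(n) = - \frac{119 \cdot 5^{n}}{16} - \frac{n}{4} + \frac{7}{16}.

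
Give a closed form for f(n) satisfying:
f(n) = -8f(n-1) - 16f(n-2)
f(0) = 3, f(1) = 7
Characteristic equation: x² + 8x + 16 = 0, which is (x - (-4))².
Repeated root r = -4.
General solution: f(n) = (A + Bn)·(-4)^n.
From f(0) = 3: A = 3.
From f(1) = 7: (A + B)·(-4) = 7 ⇒ B = - \frac{19}{4}.
So f(n) = \left(3 - \frac{19 n}{4}\right) \cdot (-4)^n.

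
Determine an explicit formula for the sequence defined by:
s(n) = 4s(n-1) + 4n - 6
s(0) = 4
First-order linear with linear forcing.
Homogeneous solution: s_h(n) = A·(4)^n.
Try particular s_p(n) = pn + q. Substituting:
  pn + q = 4(p(n-1) + q) + 4n - 6.
Matching the n-coefficient: p = 4p + 4 ⇒ p = - \frac{4}{3}.
Matching constants: q = -4p + 4q - 6 ⇒ q = \frac{2}{9}.
General: s(n) = A·(4)^n - \frac{4 n}{3} + \frac{2}{9}.
Apply s(0) = 4: A + \frac{2}{9} = 4 ⇒ A = \frac{34}{9}.
So s(n) = \frac{34 \cdot 4^{n}}{9} - \frac{4 n}{3} + \frac{2}{9}.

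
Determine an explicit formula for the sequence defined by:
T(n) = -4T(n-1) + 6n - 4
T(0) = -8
First-order linear with linear forcing.
Homogeneous solution: T_h(n) = A·(-4)^n.
Try particular T_p(n) = pn + q. Substituting:
  pn + q = -4(p(n-1) + q) + 6n - 4.
Matching the n-coefficient: p = -4p + 6 ⇒ p = \frac{6}{5}.
Matching constants: q = 4p - 4q - 4 ⇒ q = \frac{4}{25}.
General: T(n) = A·(-4)^n + \frac{6 n}{5} + \frac{4}{25}.
Apply T(0) = -8: A + \frac{4}{25} = -8 ⇒ A = - \frac{204}{25}.
So T(n) = - \frac{204 \left(-4\right)^{n}}{25} + \frac{6 n}{5} + \frac{4}{25}.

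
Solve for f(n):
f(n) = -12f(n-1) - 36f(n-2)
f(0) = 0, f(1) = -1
Characteristic equation: x² + 12x + 36 = 0, which is (x - (-6))².
Repeated root r = -6.
General solution: f(n) = (A + Bn)·(-6)^n.
From f(0) = 0: A = 0.
From f(1) = -1: (A + B)·(-6) = -1 ⇒ B = \frac{1}{6}.
So f(n) = \left(\frac{n}{6}\right) \cdot (-6)^n.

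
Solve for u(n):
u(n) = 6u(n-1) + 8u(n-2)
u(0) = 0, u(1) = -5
Characteristic equation: x² - 6x - 8 = 0.
Discriminant Δ = (6)² + 4·(8) = 68.
Roots r₁,₂ = (6 ± √68)/2, so r₁ = 3 + \sqrt{17}, r₂ = 3 - \sqrt{17}.
General solution: u(n) = A·r₁^n + B·r₂^n.
From the initial conditions, A + B = 0 and r₁A + r₂B = -5.
Since r₁ - r₂ = √68: A = (-5 - (0)r₂)/√68 = - \frac{5 \sqrt{17}}{34}, and B = 0 - A = \frac{5 \sqrt{17}}{34}.
So u(n) = \left(- \frac{5 \sqrt{17}}{34}\right)\left(3 + \sqrt{17}\right)^n + \left(\frac{5 \sqrt{17}}{34}\right)\left(3 - \sqrt{17}\right)^n.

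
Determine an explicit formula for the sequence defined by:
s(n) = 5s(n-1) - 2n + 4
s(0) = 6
First-order linear with linear forcing.
Homogeneous solution: s_h(n) = A·(5)^n.
Try particular s_p(n) = pn + q. Substituting:
  pn + q = 5(p(n-1) + q) - 2n + 4.
Matching the n-coefficient: p = 5p - 2 ⇒ p = \frac{1}{2}.
Matching constants: q = -5p + 5q + 4 ⇒ q = - \frac{3}{8}.
General: s(n) = A·(5)^n + \frac{n}{2} - \frac{3}{8}.
Apply s(0) = 6: A - \frac{3}{8} = 6 ⇒ A = \frac{51}{8}.
So s(n) = \frac{51 \cdot 5^{n}}{8} + \frac{n}{2} - \frac{3}{8}.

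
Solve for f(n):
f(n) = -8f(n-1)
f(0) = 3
This is a homogeneous first-order recurrence with ratio -8.
By induction f(n) = f(0) · (-8)^n = 3 \left(-8\right)^{n}.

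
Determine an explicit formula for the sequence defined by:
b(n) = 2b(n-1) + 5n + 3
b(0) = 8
First-order linear with linear forcing.
Homogeneous solution: b_h(n) = A·(2)^n.
Try particular b_p(n) = pn + q. Substituting:
  pn + q = 2(p(n-1) + q) + 5n + 3.
Matching the n-coefficient: p = 2p + 5 ⇒ p = -5.
Matching constants: q = -2p + 2q + 3 ⇒ q = -13.
General: b(n) = A·(2)^n - 5 n - 13.
Apply b(0) = 8: A - 13 = 8 ⇒ A = 21.
So b(n) = 21 \cdot 2^{n} - 5 n - 13.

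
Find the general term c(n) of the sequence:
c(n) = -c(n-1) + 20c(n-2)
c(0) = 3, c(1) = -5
Characteristic equation: x² + x - 20 = 0, which factors as (x - (4))(x - (-5)) = 0.
Roots r₁ = 4, r₂ = -5 (distinct).
General solution: c(n) = A·(4)^n + B·(-5)^n.
From c(0) = 3: A + B = 3.
From c(1) = -5: 4A - 5B = -5.
Solving: A = \frac{10}{9}, B = \frac{17}{9}.
So c(n) = \frac{17 \left(-5\right)^{n}}{9} + \frac{10 \cdot 4^{n}}{9}.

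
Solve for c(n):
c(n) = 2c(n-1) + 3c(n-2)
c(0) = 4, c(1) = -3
Characteristic equation: x² - 2x - 3 = 0, which factors as (x - (3))(x - (-1)) = 0.
Roots r₁ = 3, r₂ = -1 (distinct).
General solution: c(n) = A·(3)^n + B·(-1)^n.
From c(0) = 4: A + B = 4.
From c(1) = -3: 3A - B = -3.
Solving: A = \frac{1}{4}, B = \frac{15}{4}.
So c(n) = \frac{15 \left(-1\right)^{n}}{4} + \frac{3^{n}}{4}.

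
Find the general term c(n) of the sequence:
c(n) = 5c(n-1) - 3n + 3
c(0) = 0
First-order linear with linear forcing.
Homogeneous solution: c_h(n) = A·(5)^n.
Try particular c_p(n) = pn + q. Substituting:
  pn + q = 5(p(n-1) + q) - 3n + 3.
Matching the n-coefficient: p = 5p - 3 ⇒ p = \frac{3}{4}.
Matching constants: q = -5p + 5q + 3 ⇒ q = \frac{3}{16}.
General: c(n) = A·(5)^n + \frac{3 n}{4} + \frac{3}{16}.
Apply c(0) = 0: A + \frac{3}{16} = 0 ⇒ A = - \frac{3}{16}.
So c(n) = - \frac{3 \cdot 5^{n}}{16} + \frac{3 n}{4} + \frac{3}{16}.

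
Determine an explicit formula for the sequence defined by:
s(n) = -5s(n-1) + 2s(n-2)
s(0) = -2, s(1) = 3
Characteristic equation: x² + 5x - 2 = 0.
Discriminant Δ = (-5)² + 4·(2) = 33.
Roots r₁,₂ = (-5 ± √33)/2, so r₁ = - \frac{5}{2} + \frac{\sqrt{33}}{2}, r₂ = - \frac{\sqrt{33}}{2} - \frac{5}{2}.
General solution: s(n) = A·r₁^n + B·r₂^n.
From the initial conditions, A + B = -2 and r₁A + r₂B = 3.
Since r₁ - r₂ = √33: A = (3 - (-2)r₂)/√33 = -1 - \frac{2 \sqrt{33}}{33}, and B = -2 - A = -1 + \frac{2 \sqrt{33}}{33}.
So s(n) = \left(-1 - \frac{2 \sqrt{33}}{33}\right)\left(- \frac{5}{2} + \frac{\sqrt{33}}{2}\right)^n + \left(-1 + \frac{2 \sqrt{33}}{33}\right)\left(- \frac{\sqrt{33}}{2} - \frac{5}{2}\right)^n.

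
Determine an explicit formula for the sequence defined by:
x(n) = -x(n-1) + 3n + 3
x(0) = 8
First-order linear with linear forcing.
Homogeneous solution: x_h(n) = A·(-1)^n.
Try particular x_p(n) = pn + q. Substituting:
  pn + q = -(p(n-1) + q) + 3n + 3.
Matching the n-coefficient: p = -p + 3 ⇒ p = \frac{3}{2}.
Matching constants: q = p - q + 3 ⇒ q = \frac{9}{4}.
General: x(n) = A·(-1)^n + \frac{3 n}{2} + \frac{9}{4}.
Apply x(0) = 8: A + \frac{9}{4} = 8 ⇒ A = \frac{23}{4}.
So x(n) = \frac{23 \left(-1\right)^{n}}{4} + \frac{3 n}{2} + \frac{9}{4}.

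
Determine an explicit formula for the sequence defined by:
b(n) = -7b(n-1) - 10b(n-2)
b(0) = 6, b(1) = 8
Characteristic equation: x² + 7x + 10 = 0, which factors as (x - (-5))(x - (-2)) = 0.
Roots r₁ = -5, r₂ = -2 (distinct).
General solution: b(n) = A·(-5)^n + B·(-2)^n.
From b(0) = 6: A + B = 6.
From b(1) = 8: -5A - 2B = 8.
Solving: A = - \frac{20}{3}, B = \frac{38}{3}.
So b(n) = \frac{38 \left(-2\right)^{n}}{3} - \frac{20 \left(-5\right)^{n}}{3}.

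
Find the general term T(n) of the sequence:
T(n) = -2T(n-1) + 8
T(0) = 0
First-order linear non-homogeneous.
Homogeneous solution: T_h(n) = A·(-2)^n.
Try constant particular solution T_p = K: K = -2K + 8 ⇒ K = \frac{8}{3}.
General: T(n) = A·(-2)^n + \frac{8}{3}.
Apply T(0) = 0: A + \frac{8}{3} = 0 ⇒ A = - \frac{8}{3}.
So T(n) = \frac{8}{3} - \frac{8 \left(-2\right)^{n}}{3}.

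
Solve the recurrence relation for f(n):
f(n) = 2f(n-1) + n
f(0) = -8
First-order linear with linear forcing.
Homogeneous solution: f_h(n) = A·(2)^n.
Try particular f_p(n) = pn + q. Substituting:
  pn + q = 2(p(n-1) + q) + n.
Matching the n-coefficient: p = 2p + 1 ⇒ p = -1.
Matching constants: q = -2p + 2q ⇒ q = -2.
General: f(n) = A·(2)^n - n - 2.
Apply f(0) = -8: A - 2 = -8 ⇒ A = -6.
So f(n) = - 6 \cdot 2^{n} - n - 2.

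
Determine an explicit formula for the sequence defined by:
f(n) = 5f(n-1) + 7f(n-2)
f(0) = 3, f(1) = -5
Characteristic equation: x² - 5x - 7 = 0.
Discriminant Δ = (5)² + 4·(7) = 53.
Roots r₁,₂ = (5 ± √53)/2, so r₁ = \frac{5}{2} + \frac{\sqrt{53}}{2}, r₂ = \frac{5}{2} - \frac{\sqrt{53}}{2}.
General solution: f(n) = A·r₁^n + B·r₂^n.
From the initial conditions, A + B = 3 and r₁A + r₂B = -5.
Since r₁ - r₂ = √53: A = (-5 - (3)r₂)/√53 = \frac{3}{2} - \frac{25 \sqrt{53}}{106}, and B = 3 - A = \frac{3}{2} + \frac{25 \sqrt{53}}{106}.
So f(n) = \left(\frac{3}{2} - \frac{25 \sqrt{53}}{106}\right)\left(\frac{5}{2} + \frac{\sqrt{53}}{2}\right)^n + \left(\frac{3}{2} + \frac{25 \sqrt{53}}{106}\right)\left(\frac{5}{2} - \frac{\sqrt{53}}{2}\right)^n.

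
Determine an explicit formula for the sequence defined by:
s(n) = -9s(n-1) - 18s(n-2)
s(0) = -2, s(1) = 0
Characteristic equation: x² + 9x + 18 = 0, which factors as (x - (-3))(x - (-6)) = 0.
Roots r₁ = -3, r₂ = -6 (distinct).
General solution: s(n) = A·(-3)^n + B·(-6)^n.
From s(0) = -2: A + B = -2.
From s(1) = 0: -3A - 6B = 0.
Solving: A = -4, B = 2.
So s(n) = - 4 \left(-3\right)^{n} + 2 \left(-6\right)^{n}.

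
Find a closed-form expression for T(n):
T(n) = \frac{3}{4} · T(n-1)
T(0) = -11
Pure geometric recurrence with ratio \frac{3}{4}.
By induction T(n) = T(0) · (\frac{3}{4})^n = - 11 \left(\frac{3}{4}\right)^{n}.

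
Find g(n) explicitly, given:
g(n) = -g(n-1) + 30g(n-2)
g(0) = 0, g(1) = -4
Characteristic equation: x² + x - 30 = 0, which factors as (x - (5))(x - (-6)) = 0.
Roots r₁ = 5, r₂ = -6 (distinct).
General solution: g(n) = A·(5)^n + B·(-6)^n.
From g(0) = 0: A + B = 0.
From g(1) = -4: 5A - 6B = -4.
Solving: A = - \frac{4}{11}, B = \frac{4}{11}.
So g(n) = \frac{4 \left(-6\right)^{n}}{11} - \frac{4 \cdot 5^{n}}{11}.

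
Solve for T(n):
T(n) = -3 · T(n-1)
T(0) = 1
Pure geometric recurrence with ratio -3.
By induction T(n) = T(0) · (-3)^n = \left(-3\right)^{n}.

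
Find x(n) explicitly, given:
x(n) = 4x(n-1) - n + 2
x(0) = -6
First-order linear with linear forcing.
Homogeneous solution: x_h(n) = A·(4)^n.
Try particular x_p(n) = pn + q. Substituting:
  pn + q = 4(p(n-1) + q) - n + 2.
Matching the n-coefficient: p = 4p - 1 ⇒ p = \frac{1}{3}.
Matching constants: q = -4p + 4q + 2 ⇒ q = - \frac{2}{9}.
General: x(n) = A·(4)^n + \frac{n}{3} - \frac{2}{9}.
Apply x(0) = -6: A - \frac{2}{9} = -6 ⇒ A = - \frac{52}{9}.
So x(n) = - \frac{52 \cdot 4^{n}}{9} + \frac{n}{3} - \frac{2}{9}.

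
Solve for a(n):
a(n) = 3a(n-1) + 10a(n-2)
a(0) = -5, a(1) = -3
Characteristic equation: x² - 3x - 10 = 0, which factors as (x - (5))(x - (-2)) = 0.
Roots r₁ = 5, r₂ = -2 (distinct).
General solution: a(n) = A·(5)^n + B·(-2)^n.
From a(0) = -5: A + B = -5.
From a(1) = -3: 5A - 2B = -3.
Solving: A = - \frac{13}{7}, B = - \frac{22}{7}.
So a(n) = - \frac{22 \left(-2\right)^{n}}{7} - \frac{13 \cdot 5^{n}}{7}.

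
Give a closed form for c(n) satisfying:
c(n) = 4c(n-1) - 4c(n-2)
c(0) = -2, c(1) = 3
Characteristic equation: x² - 4x + 4 = 0, which is (x - (2))².
Repeated root r = 2.
General solution: c(n) = (A + Bn)·(2)^n.
From c(0) = -2: A = -2.
From c(1) = 3: (A + B)·(2) = 3 ⇒ B = \frac{7}{2}.
So c(n) = \left(\frac{7 n}{2} - 2\right) \cdot (2)^n.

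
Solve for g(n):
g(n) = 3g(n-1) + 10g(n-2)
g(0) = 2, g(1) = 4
Characteristic equation: x² - 3x - 10 = 0, which factors as (x - (-2))(x - (5)) = 0.
Roots r₁ = -2, r₂ = 5 (distinct).
General solution: g(n) = A·(-2)^n + B·(5)^n.
From g(0) = 2: A + B = 2.
From g(1) = 4: -2A + 5B = 4.
Solving: A = \frac{6}{7}, B = \frac{8}{7}.
So g(n) = \frac{6 \left(-2\right)^{n}}{7} + \frac{8 \cdot 5^{n}}{7}.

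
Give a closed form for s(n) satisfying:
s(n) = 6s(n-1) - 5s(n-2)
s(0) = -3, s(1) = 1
Characteristic equation: x² - 6x + 5 = 0, which factors as (x - (5))(x - (1)) = 0.
Roots r₁ = 5, r₂ = 1 (distinct).
General solution: s(n) = A·(5)^n + B·(1)^n.
From s(0) = -3: A + B = -3.
From s(1) = 1: 5A + B = 1.
Solving: A = 1, B = -4.
So s(n) = 5^{n} - 4.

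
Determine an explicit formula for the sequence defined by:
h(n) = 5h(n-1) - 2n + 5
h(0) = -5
First-order linear with linear forcing.
Homogeneous solution: h_h(n) = A·(5)^n.
Try particular h_p(n) = pn + q. Substituting:
  pn + q = 5(p(n-1) + q) - 2n + 5.
Matching the n-coefficient: p = 5p - 2 ⇒ p = \frac{1}{2}.
Matching constants: q = -5p + 5q + 5 ⇒ q = - \frac{5}{8}.
General: h(n) = A·(5)^n + \frac{n}{2} - \frac{5}{8}.
Apply h(0) = -5: A - \frac{5}{8} = -5 ⇒ A = - \frac{35}{8}.
So h(n) = - \frac{35 \cdot 5^{n}}{8} + \frac{n}{2} - \frac{5}{8}.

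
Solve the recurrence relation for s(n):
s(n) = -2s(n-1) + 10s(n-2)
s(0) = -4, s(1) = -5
Characteristic equation: x² + 2x - 10 = 0.
Discriminant Δ = (-2)² + 4·(10) = 44.
Roots r₁,₂ = (-2 ± √44)/2, so r₁ = -1 + \sqrt{11}, r₂ = - \sqrt{11} - 1.
General solution: s(n) = A·r₁^n + B·r₂^n.
From the initial conditions, A + B = -4 and r₁A + r₂B = -5.
Since r₁ - r₂ = √44: A = (-5 - (-4)r₂)/√44 = -2 - \frac{9 \sqrt{11}}{22}, and B = -4 - A = -2 + \frac{9 \sqrt{11}}{22}.
So s(n) = \left(-2 - \frac{9 \sqrt{11}}{22}\right)\left(-1 + \sqrt{11}\right)^n + \left(-2 + \frac{9 \sqrt{11}}{22}\right)\left(- \sqrt{11} - 1\right)^n.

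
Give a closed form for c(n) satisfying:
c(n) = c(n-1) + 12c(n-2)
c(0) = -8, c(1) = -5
Characteristic equation: x² - x - 12 = 0, which factors as (x - (-3))(x - (4)) = 0.
Roots r₁ = -3, r₂ = 4 (distinct).
General solution: c(n) = A·(-3)^n + B·(4)^n.
From c(0) = -8: A + B = -8.
From c(1) = -5: -3A + 4B = -5.
Solving: A = - \frac{27}{7}, B = - \frac{29}{7}.
So c(n) = - \frac{27 \left(-3\right)^{n}}{7} - \frac{29 \cdot 4^{n}}{7}.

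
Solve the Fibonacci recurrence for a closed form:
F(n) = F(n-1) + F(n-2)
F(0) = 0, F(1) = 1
This is the Fibonacci sequence.
Characteristic equation: x² - x - 1 = 0; roots r₁ = \frac{1}{2} + \frac{\sqrt{5}}{2}, r₂ = \frac{1}{2} - \frac{\sqrt{5}}{2}.
General: F(n) = A·r₁^n + B·r₂^n. Solving with F(0)=0, F(1)=1 gives A = \frac{\sqrt{5}}{5}, B = - \frac{\sqrt{5}}{5}.
So F(n) = \frac{2^{- n} \sqrt{5} \left(- \left(1 - \sqrt{5}\right)^{n} + \left(1 + \sqrt{5}\right)^{n}\right)}{5}.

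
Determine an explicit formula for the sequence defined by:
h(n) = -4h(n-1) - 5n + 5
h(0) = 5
First-order linear with linear forcing.
Homogeneous solution: h_h(n) = A·(-4)^n.
Try particular h_p(n) = pn + q. Substituting:
  pn + q = -4(p(n-1) + q) - 5n + 5.
Matching the n-coefficient: p = -4p - 5 ⇒ p = -1.
Matching constants: q = 4p - 4q + 5 ⇒ q = \frac{1}{5}.
General: h(n) = A·(-4)^n - n + \frac{1}{5}.
Apply h(0) = 5: A + \frac{1}{5} = 5 ⇒ A = \frac{24}{5}.
So h(n) = \frac{24 \left(-4\right)^{n}}{5} - n + \frac{1}{5}.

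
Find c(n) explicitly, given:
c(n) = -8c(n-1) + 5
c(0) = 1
First-order linear non-homogeneous.
Homogeneous solution: c_h(n) = A·(-8)^n.
Try constant particular solution c_p = K: K = -8K + 5 ⇒ K = \frac{5}{9}.
General: c(n) = A·(-8)^n + \frac{5}{9}.
Apply c(0) = 1: A + \frac{5}{9} = 1 ⇒ A = \frac{4}{9}.
So c(n) = \frac{4 \left(-8\right)^{n}}{9} + \frac{5}{9}.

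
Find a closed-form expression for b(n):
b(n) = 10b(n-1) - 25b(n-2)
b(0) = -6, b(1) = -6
Characteristic equation: x² - 10x + 25 = 0, which is (x - (5))².
Repeated root r = 5.
General solution: b(n) = (A + Bn)·(5)^n.
From b(0) = -6: A = -6.
From b(1) = -6: (A + B)·(5) = -6 ⇒ B = \frac{24}{5}.
So b(n) = \left(\frac{24 n}{5} - 6\right) \cdot (5)^n.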